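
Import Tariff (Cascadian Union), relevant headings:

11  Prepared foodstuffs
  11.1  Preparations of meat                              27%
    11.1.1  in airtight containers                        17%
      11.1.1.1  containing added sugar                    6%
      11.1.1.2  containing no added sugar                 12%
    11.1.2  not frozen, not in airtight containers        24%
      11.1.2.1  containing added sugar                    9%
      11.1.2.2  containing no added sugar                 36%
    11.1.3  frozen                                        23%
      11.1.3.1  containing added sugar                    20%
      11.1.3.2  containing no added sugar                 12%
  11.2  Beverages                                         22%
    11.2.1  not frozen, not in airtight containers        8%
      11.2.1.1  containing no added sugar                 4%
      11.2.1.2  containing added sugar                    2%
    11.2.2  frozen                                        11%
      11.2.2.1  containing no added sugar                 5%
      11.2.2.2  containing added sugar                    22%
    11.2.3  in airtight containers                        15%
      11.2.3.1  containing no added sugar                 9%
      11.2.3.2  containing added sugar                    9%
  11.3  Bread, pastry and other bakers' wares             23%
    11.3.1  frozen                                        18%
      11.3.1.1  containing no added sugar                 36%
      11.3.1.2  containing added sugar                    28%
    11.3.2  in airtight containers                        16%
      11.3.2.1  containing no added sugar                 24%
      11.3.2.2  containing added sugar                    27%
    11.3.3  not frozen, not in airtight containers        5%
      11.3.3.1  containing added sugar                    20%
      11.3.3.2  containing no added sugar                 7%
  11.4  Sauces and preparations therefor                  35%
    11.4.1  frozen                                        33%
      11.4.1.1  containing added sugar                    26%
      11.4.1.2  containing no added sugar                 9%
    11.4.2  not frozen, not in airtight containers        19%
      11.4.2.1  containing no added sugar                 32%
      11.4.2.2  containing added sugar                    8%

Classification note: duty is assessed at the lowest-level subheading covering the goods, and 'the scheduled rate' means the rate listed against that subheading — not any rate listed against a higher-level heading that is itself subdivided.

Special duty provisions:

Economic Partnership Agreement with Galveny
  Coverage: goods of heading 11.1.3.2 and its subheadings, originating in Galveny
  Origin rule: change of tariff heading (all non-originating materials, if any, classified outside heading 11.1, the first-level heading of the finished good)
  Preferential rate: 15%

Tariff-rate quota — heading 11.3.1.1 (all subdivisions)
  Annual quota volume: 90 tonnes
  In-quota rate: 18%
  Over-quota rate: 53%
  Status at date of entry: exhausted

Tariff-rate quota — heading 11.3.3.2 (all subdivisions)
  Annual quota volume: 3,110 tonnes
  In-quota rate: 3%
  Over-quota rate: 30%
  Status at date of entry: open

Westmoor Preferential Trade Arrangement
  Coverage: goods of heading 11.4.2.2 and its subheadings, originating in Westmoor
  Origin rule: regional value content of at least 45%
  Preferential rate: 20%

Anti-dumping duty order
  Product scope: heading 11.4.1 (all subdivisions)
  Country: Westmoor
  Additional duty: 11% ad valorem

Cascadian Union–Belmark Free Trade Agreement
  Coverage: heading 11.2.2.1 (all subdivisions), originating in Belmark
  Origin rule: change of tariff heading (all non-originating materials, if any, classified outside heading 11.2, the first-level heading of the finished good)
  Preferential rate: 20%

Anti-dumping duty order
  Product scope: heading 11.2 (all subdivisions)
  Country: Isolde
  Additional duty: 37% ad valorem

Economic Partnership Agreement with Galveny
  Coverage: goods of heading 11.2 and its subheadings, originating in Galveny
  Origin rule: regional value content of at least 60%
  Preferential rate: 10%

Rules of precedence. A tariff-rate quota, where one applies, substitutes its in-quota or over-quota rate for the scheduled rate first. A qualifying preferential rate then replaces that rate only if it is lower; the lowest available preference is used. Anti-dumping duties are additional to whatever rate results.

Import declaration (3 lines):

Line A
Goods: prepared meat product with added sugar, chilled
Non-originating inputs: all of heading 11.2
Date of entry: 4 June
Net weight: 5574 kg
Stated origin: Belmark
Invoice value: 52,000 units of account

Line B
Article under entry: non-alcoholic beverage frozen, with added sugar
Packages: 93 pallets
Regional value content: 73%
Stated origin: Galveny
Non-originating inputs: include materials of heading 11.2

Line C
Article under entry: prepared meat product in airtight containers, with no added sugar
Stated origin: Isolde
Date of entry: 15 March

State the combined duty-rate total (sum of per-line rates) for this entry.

Line A: prepared meat product → 11.1; chilled → 11.1.2; with added sugar → 11.1.2.1. Scheduled 9%. Belmark agreement on 11.2.2.1: 11.1.2.1 not covered. → 9%.
Line B: non-alcoholic beverage → 11.2; frozen → 11.2.2; with added sugar → 11.2.2.2. Scheduled 22%. Galveny agreement on 11.1.3.2: 11.2.2.2 not covered; Galveny agreement on 11.2: RVC ≥ 60% → 10% available; preferential 10%. → 10%.
Line C: prepared meat product → 11.1; in airtight containers → 11.1.1; with no added sugar → 11.1.1.2. Scheduled 12%. No special measure applies. → 12%.
Sum: 9% + 10% + 12% = 31%.

31%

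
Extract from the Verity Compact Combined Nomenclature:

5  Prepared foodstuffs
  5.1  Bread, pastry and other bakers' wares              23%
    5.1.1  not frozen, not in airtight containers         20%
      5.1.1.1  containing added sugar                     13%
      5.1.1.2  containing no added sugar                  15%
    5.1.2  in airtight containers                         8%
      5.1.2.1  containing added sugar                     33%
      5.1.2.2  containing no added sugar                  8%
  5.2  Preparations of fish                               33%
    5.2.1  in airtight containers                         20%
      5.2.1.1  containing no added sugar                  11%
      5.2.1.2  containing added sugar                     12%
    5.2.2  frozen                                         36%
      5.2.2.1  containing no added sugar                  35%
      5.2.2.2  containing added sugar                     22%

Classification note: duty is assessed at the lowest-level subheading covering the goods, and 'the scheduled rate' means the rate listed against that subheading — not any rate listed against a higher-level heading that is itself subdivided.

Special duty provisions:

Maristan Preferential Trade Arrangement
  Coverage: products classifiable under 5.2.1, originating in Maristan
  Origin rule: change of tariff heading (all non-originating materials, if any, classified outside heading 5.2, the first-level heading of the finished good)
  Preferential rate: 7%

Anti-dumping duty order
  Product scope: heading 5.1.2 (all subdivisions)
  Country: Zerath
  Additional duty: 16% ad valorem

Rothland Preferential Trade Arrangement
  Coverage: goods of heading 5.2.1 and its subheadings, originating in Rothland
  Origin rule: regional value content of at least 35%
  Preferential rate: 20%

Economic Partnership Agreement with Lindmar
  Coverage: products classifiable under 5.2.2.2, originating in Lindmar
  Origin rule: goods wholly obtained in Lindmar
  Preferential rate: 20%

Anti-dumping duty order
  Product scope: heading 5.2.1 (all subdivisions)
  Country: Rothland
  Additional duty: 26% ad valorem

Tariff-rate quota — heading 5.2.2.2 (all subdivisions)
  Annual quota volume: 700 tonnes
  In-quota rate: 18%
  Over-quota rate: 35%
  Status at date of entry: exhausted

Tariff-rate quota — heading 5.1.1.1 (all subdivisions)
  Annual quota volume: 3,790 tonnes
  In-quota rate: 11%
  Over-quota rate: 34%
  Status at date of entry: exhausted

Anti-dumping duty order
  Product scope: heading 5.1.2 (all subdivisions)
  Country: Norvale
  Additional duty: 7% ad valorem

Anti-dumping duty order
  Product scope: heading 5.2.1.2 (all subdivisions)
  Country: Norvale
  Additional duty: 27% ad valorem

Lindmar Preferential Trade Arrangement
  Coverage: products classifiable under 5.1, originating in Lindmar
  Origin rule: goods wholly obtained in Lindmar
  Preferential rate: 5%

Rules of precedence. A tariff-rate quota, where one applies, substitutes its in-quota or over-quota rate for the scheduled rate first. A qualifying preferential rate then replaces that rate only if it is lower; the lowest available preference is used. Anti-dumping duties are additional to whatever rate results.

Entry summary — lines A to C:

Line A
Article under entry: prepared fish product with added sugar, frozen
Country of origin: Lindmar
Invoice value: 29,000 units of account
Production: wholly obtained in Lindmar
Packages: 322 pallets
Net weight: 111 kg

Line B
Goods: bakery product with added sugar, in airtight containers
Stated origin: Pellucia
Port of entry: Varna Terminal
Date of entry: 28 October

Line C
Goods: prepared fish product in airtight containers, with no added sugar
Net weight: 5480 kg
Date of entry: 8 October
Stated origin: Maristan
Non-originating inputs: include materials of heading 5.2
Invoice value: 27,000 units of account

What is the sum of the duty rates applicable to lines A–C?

Line A: prepared fish product → 5.2; frozen → 5.2.2; with added sugar → 5.2.2.2. Scheduled 22%. quota on 5.2.2.2 exhausted → over-quota 35%; Lindmar agreement on 5.2.2.2: wholly obtained → 20% available; Lindmar agreement on 5.1: 5.2.2.2 not covered; preferential 20%. → 20%.
Line B: bakery product → 5.1; in airtight containers → 5.1.2; with added sugar → 5.1.2.1. Scheduled 33%. No special measure applies. → 33%.
Line C: prepared fish product → 5.2; in airtight containers → 5.2.1; with no added sugar → 5.2.1.1. Scheduled 11%. Maristan agreement on 5.2.1: CTH not met. → 11%.
Sum: 20% + 33% + 11% = 64%.

64%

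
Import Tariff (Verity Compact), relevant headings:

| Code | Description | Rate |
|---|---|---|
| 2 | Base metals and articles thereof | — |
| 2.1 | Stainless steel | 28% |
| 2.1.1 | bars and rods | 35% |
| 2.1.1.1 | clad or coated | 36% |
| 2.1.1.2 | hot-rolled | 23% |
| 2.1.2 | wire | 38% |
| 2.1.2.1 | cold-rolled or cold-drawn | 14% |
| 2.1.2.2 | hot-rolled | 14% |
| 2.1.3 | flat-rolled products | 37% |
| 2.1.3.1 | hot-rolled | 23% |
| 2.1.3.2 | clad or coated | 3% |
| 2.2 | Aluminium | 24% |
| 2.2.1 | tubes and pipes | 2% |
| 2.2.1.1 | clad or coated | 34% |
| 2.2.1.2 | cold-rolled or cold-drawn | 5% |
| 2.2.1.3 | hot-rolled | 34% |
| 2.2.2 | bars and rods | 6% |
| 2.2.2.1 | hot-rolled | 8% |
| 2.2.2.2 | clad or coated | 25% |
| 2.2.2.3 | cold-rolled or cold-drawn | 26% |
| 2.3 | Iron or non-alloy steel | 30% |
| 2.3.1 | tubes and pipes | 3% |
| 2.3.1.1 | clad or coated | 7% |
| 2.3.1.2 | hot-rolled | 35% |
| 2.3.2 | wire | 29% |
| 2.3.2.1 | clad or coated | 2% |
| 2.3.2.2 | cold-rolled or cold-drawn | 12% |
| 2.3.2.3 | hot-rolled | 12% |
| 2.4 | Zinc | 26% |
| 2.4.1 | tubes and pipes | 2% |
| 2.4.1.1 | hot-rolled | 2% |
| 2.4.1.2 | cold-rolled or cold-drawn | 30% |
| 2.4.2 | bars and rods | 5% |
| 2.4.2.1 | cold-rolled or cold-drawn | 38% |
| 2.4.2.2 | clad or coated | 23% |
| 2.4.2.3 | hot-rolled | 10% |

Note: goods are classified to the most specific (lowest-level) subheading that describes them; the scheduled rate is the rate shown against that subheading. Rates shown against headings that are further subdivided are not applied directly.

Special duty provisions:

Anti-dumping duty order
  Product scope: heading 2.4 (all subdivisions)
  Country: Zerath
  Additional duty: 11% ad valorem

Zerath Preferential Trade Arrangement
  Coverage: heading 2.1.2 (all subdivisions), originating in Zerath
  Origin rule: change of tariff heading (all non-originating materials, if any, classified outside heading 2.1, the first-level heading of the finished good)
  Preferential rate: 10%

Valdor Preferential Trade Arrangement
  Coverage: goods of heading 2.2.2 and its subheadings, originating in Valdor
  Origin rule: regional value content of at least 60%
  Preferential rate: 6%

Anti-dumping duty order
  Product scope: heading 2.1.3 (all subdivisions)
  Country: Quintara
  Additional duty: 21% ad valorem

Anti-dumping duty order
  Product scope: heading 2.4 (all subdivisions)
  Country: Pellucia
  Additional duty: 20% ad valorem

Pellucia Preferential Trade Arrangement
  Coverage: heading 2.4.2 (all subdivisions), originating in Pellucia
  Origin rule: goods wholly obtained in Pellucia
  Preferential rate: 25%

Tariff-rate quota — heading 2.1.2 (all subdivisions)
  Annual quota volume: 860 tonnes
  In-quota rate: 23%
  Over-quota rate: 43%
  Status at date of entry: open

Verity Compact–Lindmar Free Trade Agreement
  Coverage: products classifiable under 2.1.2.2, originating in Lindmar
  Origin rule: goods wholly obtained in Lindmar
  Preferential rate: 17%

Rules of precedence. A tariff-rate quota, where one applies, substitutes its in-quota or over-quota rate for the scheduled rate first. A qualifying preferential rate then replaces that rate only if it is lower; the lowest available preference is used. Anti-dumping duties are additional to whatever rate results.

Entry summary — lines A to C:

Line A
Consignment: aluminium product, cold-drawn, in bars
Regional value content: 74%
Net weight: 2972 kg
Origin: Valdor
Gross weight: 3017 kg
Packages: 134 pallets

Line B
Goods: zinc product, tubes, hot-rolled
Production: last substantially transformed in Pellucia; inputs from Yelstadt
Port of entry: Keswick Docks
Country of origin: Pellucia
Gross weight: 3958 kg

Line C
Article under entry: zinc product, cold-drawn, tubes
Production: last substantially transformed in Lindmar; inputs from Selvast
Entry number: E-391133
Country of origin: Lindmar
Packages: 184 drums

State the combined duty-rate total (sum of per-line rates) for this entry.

58%

Line A: aluminium → 2.2; in bars → 2.2.2; cold-drawn → 2.2.2.3. Scheduled 26%. Valdor agreement on 2.2.2: RVC ≥ 60% → 6% available; preferential 6%. → 6%.
Line B: zinc → 2.4; tubes → 2.4.1; hot-rolled → 2.4.1.1. Scheduled 2%. Pellucia agreement on 2.4.2: 2.4.1.1 not covered; anti-dumping (Pellucia, 2.4): +20%; total 2% + 20% = 22%. → 22%.
Line C: zinc → 2.4; tubes → 2.4.1; cold-drawn → 2.4.1.2. Scheduled 30%. Lindmar agreement on 2.1.2.2: 2.4.1.2 not covered. → 30%.
Sum: 6% + 22% + 30% = 58%.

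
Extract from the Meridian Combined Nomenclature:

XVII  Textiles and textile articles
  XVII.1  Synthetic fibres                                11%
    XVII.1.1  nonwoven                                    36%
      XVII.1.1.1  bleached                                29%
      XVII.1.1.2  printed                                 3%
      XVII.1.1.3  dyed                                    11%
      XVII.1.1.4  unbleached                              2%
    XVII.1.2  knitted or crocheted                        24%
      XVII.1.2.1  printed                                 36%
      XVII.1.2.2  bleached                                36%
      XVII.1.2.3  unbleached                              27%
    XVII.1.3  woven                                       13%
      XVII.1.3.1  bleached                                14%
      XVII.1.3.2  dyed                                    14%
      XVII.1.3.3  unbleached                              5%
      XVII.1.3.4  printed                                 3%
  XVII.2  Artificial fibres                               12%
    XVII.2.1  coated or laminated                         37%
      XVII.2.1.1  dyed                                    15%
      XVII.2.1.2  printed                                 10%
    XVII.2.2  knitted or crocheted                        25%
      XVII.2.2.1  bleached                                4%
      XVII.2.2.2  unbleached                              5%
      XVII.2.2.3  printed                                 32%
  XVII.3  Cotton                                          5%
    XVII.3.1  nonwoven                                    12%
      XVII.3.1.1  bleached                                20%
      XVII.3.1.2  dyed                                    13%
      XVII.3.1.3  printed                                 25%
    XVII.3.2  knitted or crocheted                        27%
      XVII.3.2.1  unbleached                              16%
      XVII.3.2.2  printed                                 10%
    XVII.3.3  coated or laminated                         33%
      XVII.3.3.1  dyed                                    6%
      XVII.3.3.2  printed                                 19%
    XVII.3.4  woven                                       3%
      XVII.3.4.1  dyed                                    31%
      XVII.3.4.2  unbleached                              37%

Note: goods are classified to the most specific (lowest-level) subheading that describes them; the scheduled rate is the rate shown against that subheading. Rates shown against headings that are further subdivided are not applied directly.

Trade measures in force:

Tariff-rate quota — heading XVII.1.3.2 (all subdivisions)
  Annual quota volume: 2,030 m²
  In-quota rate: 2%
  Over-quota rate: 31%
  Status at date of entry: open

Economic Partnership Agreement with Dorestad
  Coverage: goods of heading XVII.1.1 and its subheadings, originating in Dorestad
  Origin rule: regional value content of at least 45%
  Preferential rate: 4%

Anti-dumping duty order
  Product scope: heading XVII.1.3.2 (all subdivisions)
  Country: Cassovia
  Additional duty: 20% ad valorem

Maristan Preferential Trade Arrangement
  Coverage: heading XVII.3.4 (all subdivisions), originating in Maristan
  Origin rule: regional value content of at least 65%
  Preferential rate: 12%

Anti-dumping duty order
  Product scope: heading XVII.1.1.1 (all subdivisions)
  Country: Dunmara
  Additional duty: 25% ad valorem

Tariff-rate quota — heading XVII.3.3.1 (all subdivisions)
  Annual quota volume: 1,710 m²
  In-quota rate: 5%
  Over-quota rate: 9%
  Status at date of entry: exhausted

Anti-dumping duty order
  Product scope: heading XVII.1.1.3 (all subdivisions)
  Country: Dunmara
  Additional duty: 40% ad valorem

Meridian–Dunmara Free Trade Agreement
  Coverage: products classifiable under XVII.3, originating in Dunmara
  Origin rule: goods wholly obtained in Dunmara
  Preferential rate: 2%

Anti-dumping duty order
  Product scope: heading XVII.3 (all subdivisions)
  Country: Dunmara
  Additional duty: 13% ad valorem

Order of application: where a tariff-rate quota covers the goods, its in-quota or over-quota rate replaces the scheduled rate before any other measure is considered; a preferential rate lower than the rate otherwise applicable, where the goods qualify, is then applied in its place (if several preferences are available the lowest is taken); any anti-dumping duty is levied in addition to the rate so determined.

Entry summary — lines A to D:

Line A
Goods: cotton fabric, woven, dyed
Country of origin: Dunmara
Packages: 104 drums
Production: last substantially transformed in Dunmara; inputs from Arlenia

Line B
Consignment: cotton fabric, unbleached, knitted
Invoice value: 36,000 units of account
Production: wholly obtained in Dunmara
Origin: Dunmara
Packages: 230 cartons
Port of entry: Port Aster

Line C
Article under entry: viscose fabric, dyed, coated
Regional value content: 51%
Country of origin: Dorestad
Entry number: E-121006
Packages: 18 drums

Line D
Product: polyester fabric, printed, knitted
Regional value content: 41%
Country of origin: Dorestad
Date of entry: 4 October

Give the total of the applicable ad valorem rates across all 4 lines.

Line A: cotton → XVII.3; woven → XVII.3.4; dyed → XVII.3.4.1. Scheduled 31%. Dunmara agreement on XVII.3: not wholly obtained; anti-dumping (Dunmara, XVII.3): +13%; total 31% + 13% = 44%. → 44%.
Line B: cotton → XVII.3; knitted → XVII.3.2; unbleached → XVII.3.2.1. Scheduled 16%. Dunmara agreement on XVII.3: wholly obtained → 2% available; preferential 2%; anti-dumping (Dunmara, XVII.3): +13%; total 2% + 13% = 15%. → 15%.
Line C: viscose → XVII.2; coated → XVII.2.1; dyed → XVII.2.1.1. Scheduled 15%. Dorestad agreement on XVII.1.1: XVII.2.1.1 not covered. → 15%.
Line D: polyester → XVII.1; knitted → XVII.1.2; printed → XVII.1.2.1. Scheduled 36%. Dorestad agreement on XVII.1.1: XVII.1.2.1 not covered. → 36%.
Sum: 44% + 15% + 15% + 36% = 110%.

110%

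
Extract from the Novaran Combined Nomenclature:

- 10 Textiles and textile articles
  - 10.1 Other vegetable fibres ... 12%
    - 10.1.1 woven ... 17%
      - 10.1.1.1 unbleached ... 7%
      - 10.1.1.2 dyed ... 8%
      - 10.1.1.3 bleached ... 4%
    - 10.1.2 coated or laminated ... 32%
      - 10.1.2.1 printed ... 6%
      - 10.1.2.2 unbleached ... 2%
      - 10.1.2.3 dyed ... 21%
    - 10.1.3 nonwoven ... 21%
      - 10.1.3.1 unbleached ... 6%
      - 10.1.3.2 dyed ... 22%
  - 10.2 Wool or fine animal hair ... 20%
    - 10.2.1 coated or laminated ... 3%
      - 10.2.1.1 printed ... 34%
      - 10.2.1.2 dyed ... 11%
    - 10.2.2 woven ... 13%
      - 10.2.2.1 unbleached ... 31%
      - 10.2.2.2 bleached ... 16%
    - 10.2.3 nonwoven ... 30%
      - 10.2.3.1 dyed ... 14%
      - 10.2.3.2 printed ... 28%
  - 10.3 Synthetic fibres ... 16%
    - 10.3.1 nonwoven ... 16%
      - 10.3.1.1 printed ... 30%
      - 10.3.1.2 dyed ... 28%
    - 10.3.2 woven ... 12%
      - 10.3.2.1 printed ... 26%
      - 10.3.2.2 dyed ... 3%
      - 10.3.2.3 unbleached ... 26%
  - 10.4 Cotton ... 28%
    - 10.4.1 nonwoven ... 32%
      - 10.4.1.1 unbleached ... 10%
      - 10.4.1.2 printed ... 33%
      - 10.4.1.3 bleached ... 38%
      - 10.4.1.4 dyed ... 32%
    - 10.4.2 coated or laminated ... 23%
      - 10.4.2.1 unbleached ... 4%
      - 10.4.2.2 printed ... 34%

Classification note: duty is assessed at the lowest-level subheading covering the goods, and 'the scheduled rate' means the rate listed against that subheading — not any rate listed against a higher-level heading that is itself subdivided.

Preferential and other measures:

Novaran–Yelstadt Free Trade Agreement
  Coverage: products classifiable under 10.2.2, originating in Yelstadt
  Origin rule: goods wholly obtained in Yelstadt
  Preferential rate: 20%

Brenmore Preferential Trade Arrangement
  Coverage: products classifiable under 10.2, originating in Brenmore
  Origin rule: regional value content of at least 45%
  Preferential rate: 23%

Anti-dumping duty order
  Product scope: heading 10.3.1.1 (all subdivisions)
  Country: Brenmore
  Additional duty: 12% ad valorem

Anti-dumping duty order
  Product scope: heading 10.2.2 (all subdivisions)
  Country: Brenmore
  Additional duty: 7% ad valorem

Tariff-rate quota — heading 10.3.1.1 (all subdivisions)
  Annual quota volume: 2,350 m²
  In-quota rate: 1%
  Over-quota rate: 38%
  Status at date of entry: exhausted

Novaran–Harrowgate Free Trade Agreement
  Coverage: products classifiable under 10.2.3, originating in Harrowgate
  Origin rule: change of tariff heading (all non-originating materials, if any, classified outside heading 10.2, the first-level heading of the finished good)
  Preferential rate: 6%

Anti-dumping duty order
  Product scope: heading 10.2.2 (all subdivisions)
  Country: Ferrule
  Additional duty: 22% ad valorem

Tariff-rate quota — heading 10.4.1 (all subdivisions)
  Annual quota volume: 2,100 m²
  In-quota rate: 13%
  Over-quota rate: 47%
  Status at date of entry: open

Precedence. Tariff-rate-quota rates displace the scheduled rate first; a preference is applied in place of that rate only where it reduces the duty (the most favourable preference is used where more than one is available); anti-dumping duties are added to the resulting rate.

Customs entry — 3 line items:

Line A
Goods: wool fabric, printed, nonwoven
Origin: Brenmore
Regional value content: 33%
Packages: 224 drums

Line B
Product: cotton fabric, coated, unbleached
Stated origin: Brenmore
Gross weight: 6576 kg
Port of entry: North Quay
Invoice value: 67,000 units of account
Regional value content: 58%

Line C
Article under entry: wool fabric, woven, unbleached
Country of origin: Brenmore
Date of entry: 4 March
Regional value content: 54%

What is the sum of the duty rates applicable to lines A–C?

62%

Line A: wool → 10.2; nonwoven → 10.2.3; printed → 10.2.3.2. Scheduled 28%. Brenmore agreement on 10.2: RVC < 45%. → 28%.
Line B: cotton → 10.4; coated → 10.4.2; unbleached → 10.4.2.1. Scheduled 4%. Brenmore agreement on 10.2: 10.4.2.1 not covered. → 4%.
Line C: wool → 10.2; woven → 10.2.2; unbleached → 10.2.2.1. Scheduled 31%. Brenmore agreement on 10.2: RVC ≥ 45% → 23% available; preferential 23%; anti-dumping (Brenmore, 10.2.2): +7%; total 23% + 7% = 30%. → 30%.
Sum: 28% + 4% + 30% = 62%.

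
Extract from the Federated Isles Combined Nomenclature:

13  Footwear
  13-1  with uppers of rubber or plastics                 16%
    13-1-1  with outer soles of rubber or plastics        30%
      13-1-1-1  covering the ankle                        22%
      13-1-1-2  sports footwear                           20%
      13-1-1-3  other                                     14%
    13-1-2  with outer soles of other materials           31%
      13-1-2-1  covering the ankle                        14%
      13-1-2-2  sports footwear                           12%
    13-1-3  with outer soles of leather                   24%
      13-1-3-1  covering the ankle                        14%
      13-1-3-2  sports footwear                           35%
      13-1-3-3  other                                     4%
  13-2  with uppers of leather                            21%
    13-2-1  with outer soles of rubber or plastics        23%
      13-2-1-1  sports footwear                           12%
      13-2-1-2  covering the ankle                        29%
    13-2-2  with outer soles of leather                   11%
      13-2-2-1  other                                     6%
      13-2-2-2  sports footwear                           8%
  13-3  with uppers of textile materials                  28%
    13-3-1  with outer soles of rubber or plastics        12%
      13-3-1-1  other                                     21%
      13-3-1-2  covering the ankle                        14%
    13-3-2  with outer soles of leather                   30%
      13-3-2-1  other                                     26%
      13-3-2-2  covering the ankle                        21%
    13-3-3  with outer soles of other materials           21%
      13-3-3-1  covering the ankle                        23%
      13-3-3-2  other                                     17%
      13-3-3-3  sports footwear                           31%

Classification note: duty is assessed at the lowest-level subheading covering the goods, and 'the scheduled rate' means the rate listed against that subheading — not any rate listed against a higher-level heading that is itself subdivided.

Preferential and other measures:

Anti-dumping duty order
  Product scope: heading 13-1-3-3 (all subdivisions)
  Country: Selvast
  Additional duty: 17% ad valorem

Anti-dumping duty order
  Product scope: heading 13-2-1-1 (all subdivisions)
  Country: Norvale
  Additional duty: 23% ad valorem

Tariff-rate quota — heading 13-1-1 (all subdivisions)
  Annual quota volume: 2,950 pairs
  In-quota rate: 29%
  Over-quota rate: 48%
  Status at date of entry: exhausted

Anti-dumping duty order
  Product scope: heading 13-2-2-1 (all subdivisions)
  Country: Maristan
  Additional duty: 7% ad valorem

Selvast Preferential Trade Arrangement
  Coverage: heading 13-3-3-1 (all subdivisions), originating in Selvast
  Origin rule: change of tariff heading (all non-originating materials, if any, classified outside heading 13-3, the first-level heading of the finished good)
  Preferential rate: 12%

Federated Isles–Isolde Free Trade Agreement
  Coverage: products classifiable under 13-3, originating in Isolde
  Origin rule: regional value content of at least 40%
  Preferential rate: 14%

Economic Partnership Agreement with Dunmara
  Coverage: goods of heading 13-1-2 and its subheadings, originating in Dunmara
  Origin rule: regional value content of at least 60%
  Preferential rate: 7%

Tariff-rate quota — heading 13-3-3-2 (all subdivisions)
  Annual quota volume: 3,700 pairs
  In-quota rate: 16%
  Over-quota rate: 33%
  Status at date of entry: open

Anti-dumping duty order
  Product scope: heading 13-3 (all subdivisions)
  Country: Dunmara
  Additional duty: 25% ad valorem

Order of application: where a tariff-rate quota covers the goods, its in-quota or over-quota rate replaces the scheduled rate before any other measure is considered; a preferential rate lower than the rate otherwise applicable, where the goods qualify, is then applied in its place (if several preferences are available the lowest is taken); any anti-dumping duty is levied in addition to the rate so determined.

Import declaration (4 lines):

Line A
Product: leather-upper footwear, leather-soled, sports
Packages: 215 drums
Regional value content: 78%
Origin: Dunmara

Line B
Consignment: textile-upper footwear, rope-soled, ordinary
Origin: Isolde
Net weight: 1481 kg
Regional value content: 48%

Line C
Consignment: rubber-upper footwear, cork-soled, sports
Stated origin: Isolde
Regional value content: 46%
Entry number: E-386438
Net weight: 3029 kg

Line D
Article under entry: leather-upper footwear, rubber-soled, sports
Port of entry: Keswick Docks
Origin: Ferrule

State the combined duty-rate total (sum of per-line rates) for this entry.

46%

Line A: leather-upper → 13-2; leather-soled → 13-2-2; sports → 13-2-2-2. Scheduled 8%. Dunmara agreement on 13-1-2: 13-2-2-2 not covered. → 8%.
Line B: textile-upper → 13-3; rope-soled → 13-3-3; ordinary → 13-3-3-2. Scheduled 17%. quota on 13-3-3-2 open → in-quota 16%; Isolde agreement on 13-3: RVC ≥ 40% → 14% available; preferential 14%. → 14%.
Line C: rubber-upper → 13-1; cork-soled → 13-1-2; sports → 13-1-2-2. Scheduled 12%. Isolde agreement on 13-3: 13-1-2-2 not covered. → 12%.
Line D: leather-upper → 13-2; rubber-soled → 13-2-1; sports → 13-2-1-1. Scheduled 12%. No special measure applies. → 12%.
Sum: 8% + 14% + 12% + 12% = 46%.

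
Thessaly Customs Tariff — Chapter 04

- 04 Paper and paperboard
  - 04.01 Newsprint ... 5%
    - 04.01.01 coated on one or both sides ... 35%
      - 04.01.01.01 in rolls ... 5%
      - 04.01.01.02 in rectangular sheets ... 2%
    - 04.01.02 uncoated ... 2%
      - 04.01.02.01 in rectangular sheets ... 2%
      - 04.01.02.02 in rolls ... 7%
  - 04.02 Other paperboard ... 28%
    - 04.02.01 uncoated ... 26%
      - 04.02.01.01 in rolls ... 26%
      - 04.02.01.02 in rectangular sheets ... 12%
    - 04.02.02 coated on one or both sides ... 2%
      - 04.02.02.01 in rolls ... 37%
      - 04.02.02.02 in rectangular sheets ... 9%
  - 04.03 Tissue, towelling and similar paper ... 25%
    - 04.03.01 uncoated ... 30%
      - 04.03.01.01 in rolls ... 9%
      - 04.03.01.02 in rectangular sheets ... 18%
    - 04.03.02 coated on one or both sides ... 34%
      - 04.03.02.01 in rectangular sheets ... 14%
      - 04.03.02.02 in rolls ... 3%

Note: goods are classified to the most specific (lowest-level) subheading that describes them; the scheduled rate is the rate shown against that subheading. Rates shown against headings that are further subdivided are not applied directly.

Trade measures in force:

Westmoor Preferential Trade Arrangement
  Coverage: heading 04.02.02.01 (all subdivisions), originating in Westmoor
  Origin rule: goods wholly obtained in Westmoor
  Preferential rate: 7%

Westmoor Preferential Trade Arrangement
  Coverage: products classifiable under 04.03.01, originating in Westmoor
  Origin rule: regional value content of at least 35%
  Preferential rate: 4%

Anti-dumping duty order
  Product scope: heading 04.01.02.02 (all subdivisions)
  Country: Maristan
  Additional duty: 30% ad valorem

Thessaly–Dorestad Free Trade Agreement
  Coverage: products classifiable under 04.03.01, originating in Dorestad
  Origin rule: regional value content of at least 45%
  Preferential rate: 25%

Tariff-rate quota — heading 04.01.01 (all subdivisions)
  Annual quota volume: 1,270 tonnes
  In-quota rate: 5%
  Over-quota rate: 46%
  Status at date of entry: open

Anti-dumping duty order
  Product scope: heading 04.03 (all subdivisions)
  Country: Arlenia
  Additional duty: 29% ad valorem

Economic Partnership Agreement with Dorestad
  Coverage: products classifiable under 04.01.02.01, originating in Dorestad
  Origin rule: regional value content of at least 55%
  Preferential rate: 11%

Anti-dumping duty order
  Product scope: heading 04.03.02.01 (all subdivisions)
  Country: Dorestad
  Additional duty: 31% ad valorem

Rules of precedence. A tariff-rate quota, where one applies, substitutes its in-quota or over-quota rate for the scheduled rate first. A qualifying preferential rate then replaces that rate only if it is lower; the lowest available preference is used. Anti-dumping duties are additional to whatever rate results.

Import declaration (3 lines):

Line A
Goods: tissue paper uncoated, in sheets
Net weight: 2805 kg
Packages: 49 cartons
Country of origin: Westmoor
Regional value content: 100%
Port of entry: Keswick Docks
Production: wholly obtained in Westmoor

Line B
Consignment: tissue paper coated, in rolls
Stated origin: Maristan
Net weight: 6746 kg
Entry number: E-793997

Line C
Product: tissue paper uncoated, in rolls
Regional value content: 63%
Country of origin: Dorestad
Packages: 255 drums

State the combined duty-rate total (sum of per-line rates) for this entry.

16%

Line A: tissue paper → 04.03; uncoated → 04.03.01; in sheets → 04.03.01.02. Scheduled 18%. Westmoor agreement on 04.02.02.01: 04.03.01.02 not covered; Westmoor agreement on 04.03.01: RVC ≥ 35% → 4% available; preferential 4%. → 4%.
Line B: tissue paper → 04.03; coated → 04.03.02; in rolls → 04.03.02.02. Scheduled 3%. No special measure applies. → 3%.
Line C: tissue paper → 04.03; uncoated → 04.03.01; in rolls → 04.03.01.01. Scheduled 9%. Dorestad agreement on 04.03.01: RVC ≥ 45% → 25% available; Dorestad agreement on 04.01.02.01: 04.03.01.01 not covered; preference 25% not lower than 9% → no reduction. → 9%.
Sum: 4% + 3% + 9% = 16%.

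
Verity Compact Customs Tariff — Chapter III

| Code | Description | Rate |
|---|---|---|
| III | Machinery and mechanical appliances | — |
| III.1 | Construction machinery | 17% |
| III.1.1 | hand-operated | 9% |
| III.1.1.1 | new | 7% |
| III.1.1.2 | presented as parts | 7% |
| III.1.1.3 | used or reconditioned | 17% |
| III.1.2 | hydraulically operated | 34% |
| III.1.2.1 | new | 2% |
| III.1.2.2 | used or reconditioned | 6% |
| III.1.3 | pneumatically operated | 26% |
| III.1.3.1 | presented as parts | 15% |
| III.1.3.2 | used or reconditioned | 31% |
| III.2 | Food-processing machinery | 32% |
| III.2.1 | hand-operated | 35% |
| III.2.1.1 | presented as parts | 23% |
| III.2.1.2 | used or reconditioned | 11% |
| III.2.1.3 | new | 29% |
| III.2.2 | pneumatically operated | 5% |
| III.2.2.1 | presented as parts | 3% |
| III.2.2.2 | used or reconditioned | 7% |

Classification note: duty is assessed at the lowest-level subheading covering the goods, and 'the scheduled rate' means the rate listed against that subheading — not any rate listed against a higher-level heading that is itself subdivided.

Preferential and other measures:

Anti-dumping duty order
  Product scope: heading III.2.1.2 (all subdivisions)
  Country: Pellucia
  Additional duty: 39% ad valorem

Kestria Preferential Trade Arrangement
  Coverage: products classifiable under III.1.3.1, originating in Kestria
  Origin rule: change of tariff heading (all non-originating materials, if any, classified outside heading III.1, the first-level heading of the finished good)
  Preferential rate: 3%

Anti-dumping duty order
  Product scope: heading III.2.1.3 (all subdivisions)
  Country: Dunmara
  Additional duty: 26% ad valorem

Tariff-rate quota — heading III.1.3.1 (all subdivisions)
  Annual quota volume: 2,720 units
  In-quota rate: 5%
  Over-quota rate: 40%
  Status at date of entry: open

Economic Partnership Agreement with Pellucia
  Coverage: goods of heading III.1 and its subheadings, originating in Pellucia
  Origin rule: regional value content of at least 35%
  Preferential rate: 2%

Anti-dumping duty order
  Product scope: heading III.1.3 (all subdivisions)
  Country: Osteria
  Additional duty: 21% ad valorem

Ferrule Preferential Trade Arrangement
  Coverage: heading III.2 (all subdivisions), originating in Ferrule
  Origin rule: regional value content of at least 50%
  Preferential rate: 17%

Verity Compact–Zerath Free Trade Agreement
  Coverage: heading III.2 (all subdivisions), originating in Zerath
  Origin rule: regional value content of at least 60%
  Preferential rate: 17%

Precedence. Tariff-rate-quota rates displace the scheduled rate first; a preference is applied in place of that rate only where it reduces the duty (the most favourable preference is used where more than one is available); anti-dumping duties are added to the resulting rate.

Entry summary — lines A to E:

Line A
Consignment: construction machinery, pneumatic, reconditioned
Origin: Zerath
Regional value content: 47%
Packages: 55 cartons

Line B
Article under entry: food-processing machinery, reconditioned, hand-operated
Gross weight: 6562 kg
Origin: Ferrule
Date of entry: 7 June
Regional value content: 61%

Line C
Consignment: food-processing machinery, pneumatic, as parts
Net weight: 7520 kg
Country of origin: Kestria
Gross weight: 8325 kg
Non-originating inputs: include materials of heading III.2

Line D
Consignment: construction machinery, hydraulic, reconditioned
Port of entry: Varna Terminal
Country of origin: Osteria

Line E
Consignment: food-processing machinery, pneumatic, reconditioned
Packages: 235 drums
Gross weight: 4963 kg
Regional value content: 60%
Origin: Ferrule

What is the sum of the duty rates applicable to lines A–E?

Line A: construction → III.1; pneumatic → III.1.3; reconditioned → III.1.3.2. Scheduled 31%. Zerath agreement on III.2: III.1.3.2 not covered. → 31%.
Line B: food-processing → III.2; hand-operated → III.2.1; reconditioned → III.2.1.2. Scheduled 11%. Ferrule agreement on III.2: RVC ≥ 50% → 17% available; preference 17% not lower than 11% → no reduction. → 11%.
Line C: food-processing → III.2; pneumatic → III.2.2; as parts → III.2.2.1. Scheduled 3%. Kestria agreement on III.1.3.1: III.2.2.1 not covered. → 3%.
Line D: construction → III.1; hydraulic → III.1.2; reconditioned → III.1.2.2. Scheduled 6%. No special measure applies. → 6%.
Line E: food-processing → III.2; pneumatic → III.2.2; reconditioned → III.2.2.2. Scheduled 7%. Ferrule agreement on III.2: RVC ≥ 50% → 17% available; preference 17% not lower than 7% → no reduction. → 7%.
Sum: 31% + 11% + 3% + 6% + 7% = 58%.

58%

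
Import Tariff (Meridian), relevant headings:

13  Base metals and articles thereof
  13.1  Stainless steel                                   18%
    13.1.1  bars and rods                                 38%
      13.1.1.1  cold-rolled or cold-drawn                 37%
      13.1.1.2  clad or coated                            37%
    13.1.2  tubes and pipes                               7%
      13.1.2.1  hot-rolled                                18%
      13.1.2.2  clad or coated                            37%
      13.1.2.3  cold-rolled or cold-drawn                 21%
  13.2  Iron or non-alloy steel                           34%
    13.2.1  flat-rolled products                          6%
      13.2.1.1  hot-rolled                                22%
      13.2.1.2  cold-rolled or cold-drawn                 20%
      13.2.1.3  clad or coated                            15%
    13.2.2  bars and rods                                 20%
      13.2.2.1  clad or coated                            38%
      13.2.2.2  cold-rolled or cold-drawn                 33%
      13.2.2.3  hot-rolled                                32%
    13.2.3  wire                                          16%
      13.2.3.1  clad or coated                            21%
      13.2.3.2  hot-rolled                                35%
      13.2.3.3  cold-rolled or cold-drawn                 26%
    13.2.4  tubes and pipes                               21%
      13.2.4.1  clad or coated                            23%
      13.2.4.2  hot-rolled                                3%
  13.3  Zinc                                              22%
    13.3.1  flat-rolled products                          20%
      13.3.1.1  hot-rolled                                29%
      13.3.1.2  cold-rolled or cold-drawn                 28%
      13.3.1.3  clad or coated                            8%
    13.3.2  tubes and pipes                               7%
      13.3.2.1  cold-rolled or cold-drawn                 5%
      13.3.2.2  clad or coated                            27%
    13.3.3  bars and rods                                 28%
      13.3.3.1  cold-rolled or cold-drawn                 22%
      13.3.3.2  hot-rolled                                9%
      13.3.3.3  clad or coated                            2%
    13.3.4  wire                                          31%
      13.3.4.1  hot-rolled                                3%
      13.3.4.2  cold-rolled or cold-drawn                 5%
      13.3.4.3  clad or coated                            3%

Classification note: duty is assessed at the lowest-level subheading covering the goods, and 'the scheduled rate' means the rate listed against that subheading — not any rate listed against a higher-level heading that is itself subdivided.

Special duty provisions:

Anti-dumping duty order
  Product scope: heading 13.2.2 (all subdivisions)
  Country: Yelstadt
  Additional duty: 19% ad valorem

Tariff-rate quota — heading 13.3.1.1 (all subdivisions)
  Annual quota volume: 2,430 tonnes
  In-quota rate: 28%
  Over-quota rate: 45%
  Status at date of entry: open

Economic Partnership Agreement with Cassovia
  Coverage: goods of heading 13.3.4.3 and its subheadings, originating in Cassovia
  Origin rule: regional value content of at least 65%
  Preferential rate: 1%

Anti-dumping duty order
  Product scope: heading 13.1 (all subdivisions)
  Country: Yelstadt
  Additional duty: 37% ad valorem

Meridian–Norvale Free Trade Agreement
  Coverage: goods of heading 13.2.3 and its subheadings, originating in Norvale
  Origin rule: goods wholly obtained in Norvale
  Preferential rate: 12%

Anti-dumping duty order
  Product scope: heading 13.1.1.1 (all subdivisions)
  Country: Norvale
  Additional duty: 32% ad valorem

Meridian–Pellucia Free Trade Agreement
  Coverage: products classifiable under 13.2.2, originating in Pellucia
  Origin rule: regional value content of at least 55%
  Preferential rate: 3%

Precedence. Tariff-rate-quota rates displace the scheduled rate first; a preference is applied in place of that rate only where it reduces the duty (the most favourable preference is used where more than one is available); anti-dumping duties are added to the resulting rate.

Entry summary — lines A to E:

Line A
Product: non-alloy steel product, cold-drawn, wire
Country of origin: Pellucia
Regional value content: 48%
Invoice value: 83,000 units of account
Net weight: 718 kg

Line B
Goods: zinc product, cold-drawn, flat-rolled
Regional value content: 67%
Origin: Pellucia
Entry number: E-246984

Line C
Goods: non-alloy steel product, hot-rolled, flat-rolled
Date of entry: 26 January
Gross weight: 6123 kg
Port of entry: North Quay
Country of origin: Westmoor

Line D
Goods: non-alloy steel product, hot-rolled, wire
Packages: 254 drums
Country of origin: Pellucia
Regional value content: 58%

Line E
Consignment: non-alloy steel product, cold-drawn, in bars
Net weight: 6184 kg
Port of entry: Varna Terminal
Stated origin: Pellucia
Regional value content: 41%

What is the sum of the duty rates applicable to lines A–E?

Line A: non-alloy steel → 13.2; wire → 13.2.3; cold-drawn → 13.2.3.3. Scheduled 26%. Pellucia agreement on 13.2.2: 13.2.3.3 not covered. → 26%.
Line B: zinc → 13.3; flat-rolled → 13.3.1; cold-drawn → 13.3.1.2. Scheduled 28%. Pellucia agreement on 13.2.2: 13.3.1.2 not covered. → 28%.
Line C: non-alloy steel → 13.2; flat-rolled → 13.2.1; hot-rolled → 13.2.1.1. Scheduled 22%. No special measure applies. → 22%.
Line D: non-alloy steel → 13.2; wire → 13.2.3; hot-rolled → 13.2.3.2. Scheduled 35%. Pellucia agreement on 13.2.2: 13.2.3.2 not covered. → 35%.
Line E: non-alloy steel → 13.2; in bars → 13.2.2; cold-drawn → 13.2.2.2. Scheduled 33%. Pellucia agreement on 13.2.2: RVC < 55%. → 33%.
Sum: 26% + 28% + 22% + 35% + 33% = 144%.

144%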